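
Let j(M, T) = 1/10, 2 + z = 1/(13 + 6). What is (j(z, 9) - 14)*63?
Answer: -8757/10 ≈ -875.70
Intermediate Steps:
z = -37/19 (z = -2 + 1/(13 + 6) = -2 + 1/19 = -37/19 ≈ -1.9474)
j(M, T) = ⅒
(j(z, 9) - 14)*63 = (⅒ - 14)*63 = -139/10*63 = -8757/10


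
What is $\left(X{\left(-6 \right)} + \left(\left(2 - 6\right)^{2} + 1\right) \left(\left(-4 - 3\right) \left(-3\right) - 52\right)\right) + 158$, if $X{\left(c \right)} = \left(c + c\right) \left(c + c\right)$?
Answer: $-225$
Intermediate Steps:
$X{\left(c \right)} = 4 c^{2}$ ($X{\left(c \right)} = 2 c 2 c = 4 c^{2}$)
$\left(X{\left(-6 \right)} + \left(\left(2 - 6\right)^{2} + 1\right) \left(\left(-4 - 3\right) \left(-3\right) - 52\right)\right) + 158 = \left(4 \left(-6\right)^{2} + \left(\left(2 - 6\right)^{2} + 1\right) \left(\left(-4 - 3\right) \left(-3\right) - 52\right)\right) + 158 = \left(4 \cdot 36 + \left(\left(-4\right)^{2} + 1\right) \left(\left(-7\right) \left(-3\right) - 52\right)\right) + 158 = \left(144 + \left(16 + 1\right) \left(21 - 52\right)\right) + 158 = \left(144 + 17 \left(-31\right)\right) + 158 = \left(144 - 527\right) + 158 = -383 + 158 = -225$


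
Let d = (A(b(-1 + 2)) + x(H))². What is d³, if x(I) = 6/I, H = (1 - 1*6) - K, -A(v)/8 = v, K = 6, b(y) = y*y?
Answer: 689869781056/1771561 ≈ 3.8941e+5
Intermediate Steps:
b(y) = y²
A(v) = -8*v
H = -11 (H = (1 - 1*6) - 1*6 = (1 - 6) - 6 = -5 - 6 = -11)
d = 8836/121 (d = (-8*(-1 + 2)² + 6/(-11))² = (-8*1² + 6*(-1/11))² = (-8*1 - 6/11)² = (-8 - 6/11)² = (-94/11)² = 8836/121 ≈ 73.025)
d³ = (8836/121)³ = 689869781056/1771561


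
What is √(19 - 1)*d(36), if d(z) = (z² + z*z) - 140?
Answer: 7356*√2 ≈ 10403.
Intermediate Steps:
d(z) = -140 + 2*z² (d(z) = (z² + z²) - 140 = 2*z² - 140 = -140 + 2*z²)
√(19 - 1)*d(36) = √(19 - 1)*(-140 + 2*36²) = √18*(-140 + 2*1296) = (3*√2)*(-140 + 2592) = (3*√2)*2452 = 7356*√2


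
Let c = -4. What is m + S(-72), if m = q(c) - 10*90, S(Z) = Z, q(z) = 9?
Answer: -963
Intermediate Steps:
m = -891 (m = 9 - 10*90 = 9 - 900 = -891)
m + S(-72) = -891 - 72 = -963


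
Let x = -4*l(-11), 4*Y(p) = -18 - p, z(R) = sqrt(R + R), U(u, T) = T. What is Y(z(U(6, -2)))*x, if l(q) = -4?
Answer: -72 - 8*I ≈ -72.0 - 8.0*I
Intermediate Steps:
z(R) = sqrt(2)*sqrt(R) (z(R) = sqrt(2*R) = sqrt(2)*sqrt(R))
Y(p) = -9/2 - p/4 (Y(p) = (-18 - p)/4 = -9/2 - p/4)
x = 16 (x = -4*(-4) = 16)
Y(z(U(6, -2)))*x = (-9/2 - sqrt(2)*sqrt(-2)/4)*16 = (-9/2 - sqrt(2)*I*sqrt(2)/4)*16 = (-9/2 - I/2)*16 = -72 - 8*I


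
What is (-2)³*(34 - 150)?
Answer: 928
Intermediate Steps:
(-2)³*(34 - 150) = -8*(-116) = 928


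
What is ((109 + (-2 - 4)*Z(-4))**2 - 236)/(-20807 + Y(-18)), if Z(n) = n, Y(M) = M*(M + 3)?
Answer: -17453/20537 ≈ -0.84983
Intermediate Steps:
Y(M) = M*(3 + M)
((109 + (-2 - 4)*Z(-4))**2 - 236)/(-20807 + Y(-18)) = ((109 + (-2 - 4)*(-4))**2 - 236)/(-20807 - 18*(3 - 18)) = ((109 - 6*(-4))**2 - 236)/(-20807 - 18*(-15)) = ((109 + 24)**2 - 236)/(-20807 + 270) = (133**2 - 236)/(-20537) = (17689 - 236)*(-1/20537) = 17453*(-1/20537) = -17453/20537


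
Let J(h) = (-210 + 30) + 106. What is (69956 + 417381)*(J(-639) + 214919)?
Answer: 104701917765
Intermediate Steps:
J(h) = -74 (J(h) = -180 + 106 = -74)
(69956 + 417381)*(J(-639) + 214919) = (69956 + 417381)*(-74 + 214919) = 487337*214845 = 104701917765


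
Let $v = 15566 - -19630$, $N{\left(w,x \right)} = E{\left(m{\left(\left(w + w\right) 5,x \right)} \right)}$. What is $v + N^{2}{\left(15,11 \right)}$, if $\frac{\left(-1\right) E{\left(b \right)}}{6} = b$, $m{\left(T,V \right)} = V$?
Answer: $39552$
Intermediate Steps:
$E{\left(b \right)} = - 6 b$
$N{\left(w,x \right)} = - 6 x$
$v = 35196$ ($v = 15566 + 19630 = 35196$)
$v + N^{2}{\left(15,11 \right)} = 35196 + \left(\left(-6\right) 11\right)^{2} = 35196 + \left(-66\right)^{2} = 35196 + 4356 = 39552$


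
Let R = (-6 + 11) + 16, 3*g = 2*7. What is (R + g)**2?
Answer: 5929/9 ≈ 658.78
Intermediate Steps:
g = 14/3 (g = (2*7)/3 = (1/3)*14 = 14/3 ≈ 4.6667)
R = 21 (R = 5 + 16 = 21)
(R + g)**2 = (21 + 14/3)**2 = (77/3)**2 = 5929/9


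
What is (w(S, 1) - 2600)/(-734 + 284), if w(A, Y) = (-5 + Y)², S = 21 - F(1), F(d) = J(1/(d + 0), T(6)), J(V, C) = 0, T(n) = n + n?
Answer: 1292/225 ≈ 5.7422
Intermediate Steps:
T(n) = 2*n
F(d) = 0
S = 21 (S = 21 - 1*0 = 21 + 0 = 21)
(w(S, 1) - 2600)/(-734 + 284) = ((-5 + 1)² - 2600)/(-734 + 284) = ((-4)² - 2600)/(-450) = (16 - 2600)*(-1/450) = -2584*(-1/450) = 1292/225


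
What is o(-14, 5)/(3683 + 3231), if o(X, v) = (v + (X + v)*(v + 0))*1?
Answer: -20/3457 ≈ -0.0057854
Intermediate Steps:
o(X, v) = v + v*(X + v) (o(X, v) = (v + (X + v)*v)*1 = (v + v*(X + v))*1 = v + v*(X + v))
o(-14, 5)/(3683 + 3231) = (5*(1 - 14 + 5))/(3683 + 3231) = (5*(-8))/6914 = (1/6914)*(-40) = -20/3457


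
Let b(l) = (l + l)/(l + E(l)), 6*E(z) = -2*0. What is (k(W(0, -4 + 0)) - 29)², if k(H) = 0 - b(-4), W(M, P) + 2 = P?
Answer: 961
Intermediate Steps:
W(M, P) = -2 + P
E(z) = 0 (E(z) = (-2*0)/6 = (⅙)*0 = 0)
b(l) = 2 (b(l) = (l + l)/(l + 0) = (2*l)/l = 2)
k(H) = -2 (k(H) = 0 - 1*2 = 0 - 2 = -2)
(k(W(0, -4 + 0)) - 29)² = (-2 - 29)² = (-31)² = 961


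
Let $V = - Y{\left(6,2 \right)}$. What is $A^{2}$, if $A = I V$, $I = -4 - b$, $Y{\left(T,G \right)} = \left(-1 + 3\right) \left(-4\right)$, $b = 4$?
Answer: $4096$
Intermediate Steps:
$Y{\left(T,G \right)} = -8$ ($Y{\left(T,G \right)} = 2 \left(-4\right) = -8$)
$I = -8$ ($I = -4 - 4 = -8$)
$V = 8$ ($V = \left(-1\right) \left(-8\right) = 8$)
$A = -64$ ($A = \left(-8\right) 8 = -64$)
$A^{2} = \left(-64\right)^{2} = 4096$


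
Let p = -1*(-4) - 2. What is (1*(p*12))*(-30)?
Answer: -720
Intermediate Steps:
p = 2 (p = 4 - 2 = 2)
(1*(p*12))*(-30) = (1*(2*12))*(-30) = (1*24)*(-30) = 24*(-30) = -720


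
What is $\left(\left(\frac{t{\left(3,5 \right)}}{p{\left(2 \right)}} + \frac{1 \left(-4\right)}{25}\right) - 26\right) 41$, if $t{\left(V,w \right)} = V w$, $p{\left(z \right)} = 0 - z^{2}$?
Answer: $- \frac{122631}{100} \approx -1226.3$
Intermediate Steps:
$p{\left(z \right)} = - z^{2}$
$\left(\left(\frac{t{\left(3,5 \right)}}{p{\left(2 \right)}} + \frac{1 \left(-4\right)}{25}\right) - 26\right) 41 = \left(\left(\frac{3 \cdot 5}{\left(-1\right) 2^{2}} + \frac{1 \left(-4\right)}{25}\right) - 26\right) 41 = \left(\left(\frac{15}{\left(-1\right) 4} - \frac{4}{25}\right) - 26\right) 41 = \left(\left(\frac{15}{-4} - \frac{4}{25}\right) - 26\right) 41 = \left(\left(15 \left(- \frac{1}{4}\right) - \frac{4}{25}\right) - 26\right) 41 = \left(\left(- \frac{15}{4} - \frac{4}{25}\right) - 26\right) 41 = \left(- \frac{391}{100} - 26\right) 41 = \left(- \frac{2991}{100}\right) 41 = - \frac{122631}{100}$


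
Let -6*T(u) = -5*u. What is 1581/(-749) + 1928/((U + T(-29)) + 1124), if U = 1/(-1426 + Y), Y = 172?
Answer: -61605517/172168885 ≈ -0.35782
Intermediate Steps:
T(u) = 5*u/6 (T(u) = -(-5)*u/6 = 5*u/6)
U = -1/1254 (U = 1/(-1426 + 172) = 1/(-1254) = -1/1254 ≈ -0.00079745)
1581/(-749) + 1928/((U + T(-29)) + 1124) = 1581/(-749) + 1928/((-1/1254 + (⅚)*(-29)) + 1124) = 1581*(-1/749) + 1928/((-1/1254 - 145/6) + 1124) = -1581/749 + 1928/(-5051/209 + 1124) = -1581/749 + 1928/(229865/209) = -1581/749 + 1928*(209/229865) = -1581/749 + 402952/229865 = -61605517/172168885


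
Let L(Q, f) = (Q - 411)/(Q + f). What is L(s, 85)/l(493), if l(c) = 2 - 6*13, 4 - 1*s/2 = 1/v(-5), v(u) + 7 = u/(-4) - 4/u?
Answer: 39857/702772 ≈ 0.056714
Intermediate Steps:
v(u) = -7 - 4/u - u/4 (v(u) = -7 + (u/(-4) - 4/u) = -7 + (u*(-¼) - 4/u) = -7 + (-u/4 - 4/u) = -7 + (-4/u - u/4) = -7 - 4/u - u/4)
s = 832/99 (s = 8 - 2/(-7 - 4/(-5) - ¼*(-5)) = 8 - 2/(-7 - 4*(-⅕) + 5/4) = 8 - 2/(-7 + ⅘ + 5/4) = 8 - 2/(-99/20) = 8 - 2*(-20/99) = 8 + 40/99 = 832/99 ≈ 8.4040)
L(Q, f) = (-411 + Q)/(Q + f)
l(c) = -76 (l(c) = 2 - 78 = -76)
L(s, 85)/l(493) = ((-411 + 832/99)/(832/99 + 85))/(-76) = (-39857/99/(9247/99))*(-1/76) = ((99/9247)*(-39857/99))*(-1/76) = -39857/9247*(-1/76) = 39857/702772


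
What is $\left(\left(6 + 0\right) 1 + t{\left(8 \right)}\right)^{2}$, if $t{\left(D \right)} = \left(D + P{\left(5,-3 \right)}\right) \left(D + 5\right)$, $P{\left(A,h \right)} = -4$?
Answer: $3364$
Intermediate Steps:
$t{\left(D \right)} = \left(-4 + D\right) \left(5 + D\right)$ ($t{\left(D \right)} = \left(D - 4\right) \left(D + 5\right) = \left(-4 + D\right) \left(5 + D\right)$)
$\left(\left(6 + 0\right) 1 + t{\left(8 \right)}\right)^{2} = \left(\left(6 + 0\right) 1 + \left(-20 + 8 + 8^{2}\right)\right)^{2} = \left(6 \cdot 1 + \left(-20 + 8 + 64\right)\right)^{2} = \left(6 + 52\right)^{2} = 58^{2} = 3364$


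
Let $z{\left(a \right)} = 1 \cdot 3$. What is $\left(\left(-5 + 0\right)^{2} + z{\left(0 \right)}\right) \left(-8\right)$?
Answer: $-224$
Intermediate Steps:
$z{\left(a \right)} = 3$
$\left(\left(-5 + 0\right)^{2} + z{\left(0 \right)}\right) \left(-8\right) = \left(\left(-5 + 0\right)^{2} + 3\right) \left(-8\right) = \left(\left(-5\right)^{2} + 3\right) \left(-8\right) = \left(25 + 3\right) \left(-8\right) = 28 \left(-8\right) = -224$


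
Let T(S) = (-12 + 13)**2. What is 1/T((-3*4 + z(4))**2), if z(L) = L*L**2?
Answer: 1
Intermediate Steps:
z(L) = L**3
T(S) = 1 (T(S) = 1**2 = 1)
1/T((-3*4 + z(4))**2) = 1/1 = 1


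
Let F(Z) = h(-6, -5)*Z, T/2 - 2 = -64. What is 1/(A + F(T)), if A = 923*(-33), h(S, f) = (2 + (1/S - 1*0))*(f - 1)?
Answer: -1/29095 ≈ -3.4370e-5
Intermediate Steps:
h(S, f) = (-1 + f)*(2 + 1/S) (h(S, f) = (2 + (1/S + 0))*(-1 + f) = (2 + 1/S)*(-1 + f) = (-1 + f)*(2 + 1/S))
T = -124 (T = 4 + 2*(-64) = 4 - 128 = -124)
A = -30459
F(Z) = -11*Z (F(Z) = ((-1 - 5 + 2*(-6)*(-1 - 5))/(-6))*Z = (-(-1 - 5 + 2*(-6)*(-6))/6)*Z = (-(-1 - 5 + 72)/6)*Z = (-⅙*66)*Z = -11*Z)
1/(A + F(T)) = 1/(-30459 - 11*(-124)) = 1/(-30459 + 1364) = 1/(-29095) = -1/29095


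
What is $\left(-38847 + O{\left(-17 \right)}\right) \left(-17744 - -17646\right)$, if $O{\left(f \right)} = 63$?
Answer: $3800832$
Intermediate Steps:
$\left(-38847 + O{\left(-17 \right)}\right) \left(-17744 - -17646\right) = \left(-38847 + 63\right) \left(-17744 - -17646\right) = - 38784 \left(-17744 + 17646\right) = \left(-38784\right) \left(-98\right) = 3800832$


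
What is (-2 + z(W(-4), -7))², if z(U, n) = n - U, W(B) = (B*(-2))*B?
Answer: 529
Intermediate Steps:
W(B) = -2*B² (W(B) = (-2*B)*B = -2*B²)
(-2 + z(W(-4), -7))² = (-2 + (-7 - (-2)*(-4)²))² = (-2 + (-7 - (-2)*16))² = (-2 + (-7 - 1*(-32)))² = (-2 + (-7 + 32))² = (-2 + 25)² = 23² = 529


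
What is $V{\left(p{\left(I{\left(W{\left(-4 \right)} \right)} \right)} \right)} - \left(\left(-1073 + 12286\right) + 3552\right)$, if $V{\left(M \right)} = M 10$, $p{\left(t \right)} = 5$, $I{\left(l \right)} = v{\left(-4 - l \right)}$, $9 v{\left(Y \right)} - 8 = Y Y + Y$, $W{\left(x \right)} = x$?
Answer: $-14715$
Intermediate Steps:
$v{\left(Y \right)} = \frac{8}{9} + \frac{Y}{9} + \frac{Y^{2}}{9}$ ($v{\left(Y \right)} = \frac{8}{9} + \frac{Y Y + Y}{9} = \frac{8}{9} + \frac{Y^{2} + Y}{9} = \frac{8}{9} + \frac{Y + Y^{2}}{9} = \frac{8}{9} + \left(\frac{Y}{9} + \frac{Y^{2}}{9}\right) = \frac{8}{9} + \frac{Y}{9} + \frac{Y^{2}}{9}$)
$I{\left(l \right)} = \frac{4}{9} - \frac{l}{9} + \frac{\left(-4 - l\right)^{2}}{9}$ ($I{\left(l \right)} = \frac{8}{9} + \frac{-4 - l}{9} + \frac{\left(-4 - l\right)^{2}}{9} = \frac{8}{9} - \left(\frac{4}{9} + \frac{l}{9}\right) + \frac{\left(-4 - l\right)^{2}}{9} = \frac{4}{9} - \frac{l}{9} + \frac{\left(-4 - l\right)^{2}}{9}$)
$V{\left(M \right)} = 10 M$
$V{\left(p{\left(I{\left(W{\left(-4 \right)} \right)} \right)} \right)} - \left(\left(-1073 + 12286\right) + 3552\right) = 10 \cdot 5 - \left(\left(-1073 + 12286\right) + 3552\right) = 50 - \left(11213 + 3552\right) = 50 - 14765 = -14715$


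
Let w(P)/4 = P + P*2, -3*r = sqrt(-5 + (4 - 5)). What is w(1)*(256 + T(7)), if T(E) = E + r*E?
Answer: 3156 - 28*I*sqrt(6) ≈ 3156.0 - 68.586*I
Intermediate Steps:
r = -I*sqrt(6)/3 (r = -sqrt(-5 + (4 - 5))/3 = -sqrt(-5 - 1)/3 = -I*sqrt(6)/3 ≈ -0.8165*I)
w(P) = 12*P (w(P) = 4*(P + P*2) = 4*(P + 2*P) = 4*(3*P) = 12*P)
T(E) = E - I*E*sqrt(6)/3 (T(E) = E + (-I*sqrt(6)/3)*E = E - I*E*sqrt(6)/3)
w(1)*(256 + T(7)) = (12*1)*(256 + (1/3)*7*(3 - I*sqrt(6))) = 12*(256 + (7 - 7*I*sqrt(6)/3)) = 12*(263 - 7*I*sqrt(6)/3) = 3156 - 28*I*sqrt(6)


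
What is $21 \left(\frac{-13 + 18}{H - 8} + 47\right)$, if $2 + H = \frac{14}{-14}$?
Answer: $\frac{10752}{11} \approx 977.45$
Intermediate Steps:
$H = -3$ ($H = -2 + \frac{14}{-14} = -2 + 14 \left(- \frac{1}{14}\right) = -2 - 1 = -3$)
$21 \left(\frac{-13 + 18}{H - 8} + 47\right) = 21 \left(\frac{-13 + 18}{-3 - 8} + 47\right) = 21 \left(\frac{5}{-11} + 47\right) = 21 \left(5 \left(- \frac{1}{11}\right) + 47\right) = 21 \left(- \frac{5}{11} + 47\right) = 21 \cdot \frac{512}{11} = \frac{10752}{11}$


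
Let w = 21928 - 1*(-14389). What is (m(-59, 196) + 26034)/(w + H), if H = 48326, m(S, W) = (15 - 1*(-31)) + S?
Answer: 26021/84643 ≈ 0.30742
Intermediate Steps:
m(S, W) = 46 + S (m(S, W) = (15 + 31) + S = 46 + S)
w = 36317 (w = 21928 + 14389 = 36317)
(m(-59, 196) + 26034)/(w + H) = ((46 - 59) + 26034)/(36317 + 48326) = (-13 + 26034)/84643 = 26021*(1/84643) = 26021/84643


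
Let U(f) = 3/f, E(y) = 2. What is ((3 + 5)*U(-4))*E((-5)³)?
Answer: -12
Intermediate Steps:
((3 + 5)*U(-4))*E((-5)³) = ((3 + 5)*(3/(-4)))*2 = (8*(3*(-¼)))*2 = (8*(-¾))*2 = -6*2 = -12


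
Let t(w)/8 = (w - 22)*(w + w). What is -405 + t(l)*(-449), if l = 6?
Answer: 689259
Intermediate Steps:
t(w) = 16*w*(-22 + w) (t(w) = 8*((w - 22)*(w + w)) = 8*((-22 + w)*(2*w)) = 8*(2*w*(-22 + w)) = 16*w*(-22 + w))
-405 + t(l)*(-449) = -405 + (16*6*(-22 + 6))*(-449) = -405 + (16*6*(-16))*(-449) = -405 - 1536*(-449) = -405 + 689664 = 689259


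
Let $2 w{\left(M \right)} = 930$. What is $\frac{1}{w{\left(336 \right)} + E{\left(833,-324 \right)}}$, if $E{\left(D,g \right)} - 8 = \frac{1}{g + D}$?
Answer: $\frac{509}{240758} \approx 0.0021142$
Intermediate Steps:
$w{\left(M \right)} = 465$ ($w{\left(M \right)} = \frac{1}{2} \cdot 930 = 465$)
$E{\left(D,g \right)} = 8 + \frac{1}{D + g}$ ($E{\left(D,g \right)} = 8 + \frac{1}{g + D} = 8 + \frac{1}{D + g}$)
$\frac{1}{w{\left(336 \right)} + E{\left(833,-324 \right)}} = \frac{1}{465 + \frac{1 + 8 \cdot 833 + 8 \left(-324\right)}{833 - 324}} = \frac{1}{465 + \frac{1 + 6664 - 2592}{509}} = \frac{1}{465 + \frac{1}{509} \cdot 4073} = \frac{1}{465 + \frac{4073}{509}} = \frac{1}{\frac{240758}{509}} = \frac{509}{240758}$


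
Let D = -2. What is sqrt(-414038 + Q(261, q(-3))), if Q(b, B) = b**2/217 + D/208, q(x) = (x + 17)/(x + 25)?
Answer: I*sqrt(52678932074314)/11284 ≈ 643.21*I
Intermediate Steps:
q(x) = (17 + x)/(25 + x)
Q(b, B) = -1/104 + b**2/217 (Q(b, B) = b**2/217 - 2/208 = b**2*(1/217) - 2*1/208 = b**2/217 - 1/104 = -1/104 + b**2/217)
sqrt(-414038 + Q(261, q(-3))) = sqrt(-414038 + (-1/104 + (1/217)*261**2)) = sqrt(-414038 + (-1/104 + (1/217)*68121)) = sqrt(-414038 + (-1/104 + 68121/217)) = sqrt(-414038 + 7084367/22568) = sqrt(-9336925217/22568) = I*sqrt(52678932074314)/11284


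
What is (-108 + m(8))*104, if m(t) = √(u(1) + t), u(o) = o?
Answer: -10920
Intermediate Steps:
m(t) = √(1 + t)
(-108 + m(8))*104 = (-108 + √(1 + 8))*104 = (-108 + √9)*104 = (-108 + 3)*104 = -105*104 = -10920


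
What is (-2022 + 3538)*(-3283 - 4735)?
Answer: -12155288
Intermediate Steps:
(-2022 + 3538)*(-3283 - 4735) = 1516*(-8018) = -12155288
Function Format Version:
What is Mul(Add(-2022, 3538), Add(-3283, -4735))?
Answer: -12155288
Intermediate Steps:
Mul(Add(-2022, 3538), Add(-3283, -4735)) = Mul(1516, -8018) = -12155288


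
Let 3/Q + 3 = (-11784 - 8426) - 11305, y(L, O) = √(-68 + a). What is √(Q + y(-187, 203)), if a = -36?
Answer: √(-10506 + 220752072*I*√26)/10506 ≈ 2.2581 + 2.2581*I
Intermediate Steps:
y(L, O) = 2*I*√26 (y(L, O) = √(-68 - 36) = √(-104) = 2*I*√26)
Q = -1/10506 (Q = 3/(-3 + ((-11784 - 8426) - 11305)) = 3/(-3 + (-20210 - 11305)) = 3/(-3 - 31515) = 3/(-31518) = 3*(-1/31518) = -1/10506 ≈ -9.5184e-5)
√(Q + y(-187, 203)) = √(-1/10506 + 2*I*√26)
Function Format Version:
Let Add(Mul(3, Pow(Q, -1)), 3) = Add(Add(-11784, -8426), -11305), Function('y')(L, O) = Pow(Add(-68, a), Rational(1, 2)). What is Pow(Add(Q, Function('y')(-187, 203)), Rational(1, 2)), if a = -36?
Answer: Mul(Rational(1, 10506), Pow(Add(-10506, Mul(220752072, I, Pow(26, Rational(1, 2)))), Rational(1, 2))) ≈ Add(2.2581, Mul(2.2581, I))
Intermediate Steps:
Function('y')(L, O) = Mul(2, I, Pow(26, Rational(1, 2))) (Function('y')(L, O) = Pow(Add(-68, -36), Rational(1, 2)) = Pow(-104, Rational(1, 2)) = Mul(2, I, Pow(26, Rational(1, 2))))
Q = Rational(-1, 10506) (Q = Mul(3, Pow(Add(-3, Add(Add(-11784, -8426), -11305)), -1)) = Mul(3, Pow(Add(-3, Add(-20210, -11305)), -1)) = Mul(3, Pow(Add(-3, -31515), -1)) = Mul(3, Pow(-31518, -1)) = Mul(3, Rational(-1, 31518)) = Rational(-1, 10506) ≈ -9.5184e-5)
Pow(Add(Q, Function('y')(-187, 203)), Rational(1, 2)) = Pow(Add(Rational(-1, 10506), Mul(2, I, Pow(26, Rational(1, 2)))), Rational(1, 2))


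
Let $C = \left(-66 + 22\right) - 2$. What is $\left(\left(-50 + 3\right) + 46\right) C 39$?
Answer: $1794$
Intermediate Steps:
$C = -46$ ($C = -44 - 2 = -46$)
$\left(\left(-50 + 3\right) + 46\right) C 39 = \left(\left(-50 + 3\right) + 46\right) \left(-46\right) 39 = \left(-47 + 46\right) \left(-46\right) 39 = \left(-1\right) \left(-46\right) 39 = 46 \cdot 39 = 1794$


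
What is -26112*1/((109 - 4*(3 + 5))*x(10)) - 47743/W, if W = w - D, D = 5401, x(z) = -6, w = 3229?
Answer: 13128755/167244 ≈ 78.501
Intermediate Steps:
W = -2172 (W = 3229 - 1*5401 = 3229 - 5401 = -2172)
-26112*1/((109 - 4*(3 + 5))*x(10)) - 47743/W = -26112*(-1/(6*(109 - 4*(3 + 5)))) - 47743/(-2172) = -26112*(-1/(6*(109 - 4*8))) - 47743*(-1/2172) = -26112*(-1/(6*(109 - 32))) + 47743/2172 = -26112/((-6*77)) + 47743/2172 = -26112/(-462) + 47743/2172 = -26112*(-1/462) + 47743/2172 = 4352/77 + 47743/2172 = 13128755/167244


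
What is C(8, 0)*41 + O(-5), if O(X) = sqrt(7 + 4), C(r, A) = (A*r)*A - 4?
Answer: -164 + sqrt(11) ≈ -160.68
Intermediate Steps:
C(r, A) = -4 + r*A**2 (C(r, A) = r*A**2 - 4 = -4 + r*A**2)
O(X) = sqrt(11)
C(8, 0)*41 + O(-5) = (-4 + 8*0**2)*41 + sqrt(11) = (-4 + 8*0)*41 + sqrt(11) = (-4 + 0)*41 + sqrt(11) = -4*41 + sqrt(11) = -164 + sqrt(11)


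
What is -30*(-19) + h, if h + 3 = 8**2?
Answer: 631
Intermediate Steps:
h = 61 (h = -3 + 8**2 = -3 + 64 = 61)
-30*(-19) + h = -30*(-19) + 61 = 570 + 61 = 631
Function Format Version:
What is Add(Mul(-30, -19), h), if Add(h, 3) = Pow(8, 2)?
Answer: 631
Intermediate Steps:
h = 61 (h = Add(-3, Pow(8, 2)) = Add(-3, 64) = 61)
Add(Mul(-30, -19), h) = Add(Mul(-30, -19), 61) = Add(570, 61) = 631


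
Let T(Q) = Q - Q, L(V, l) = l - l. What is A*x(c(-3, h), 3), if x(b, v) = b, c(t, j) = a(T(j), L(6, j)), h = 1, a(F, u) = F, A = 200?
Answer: 0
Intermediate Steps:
L(V, l) = 0
T(Q) = 0
c(t, j) = 0
A*x(c(-3, h), 3) = 200*0 = 0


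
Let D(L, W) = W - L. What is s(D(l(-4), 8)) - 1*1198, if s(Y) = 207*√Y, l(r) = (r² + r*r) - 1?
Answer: -1198 + 207*I*√23 ≈ -1198.0 + 992.74*I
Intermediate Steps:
l(r) = -1 + 2*r² (l(r) = (r² + r²) - 1 = 2*r² - 1 = -1 + 2*r²)
s(D(l(-4), 8)) - 1*1198 = 207*√(8 - (-1 + 2*(-4)²)) - 1*1198 = 207*√(8 - (-1 + 2*16)) - 1198 = 207*√(8 - (-1 + 32)) - 1198 = 207*√(8 - 1*31) - 1198 = 207*√(8 - 31) - 1198 = 207*√(-23) - 1198 = 207*(I*√23) - 1198 = 207*I*√23 - 1198 = -1198 + 207*I*√23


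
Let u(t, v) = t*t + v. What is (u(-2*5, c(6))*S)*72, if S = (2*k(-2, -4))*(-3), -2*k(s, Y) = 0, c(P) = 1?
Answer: 0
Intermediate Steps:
k(s, Y) = 0 (k(s, Y) = -1/2*0 = 0)
S = 0 (S = (2*0)*(-3) = 0*(-3) = 0)
u(t, v) = v + t**2 (u(t, v) = t**2 + v = v + t**2)
(u(-2*5, c(6))*S)*72 = ((1 + (-2*5)**2)*0)*72 = ((1 + (-10)**2)*0)*72 = ((1 + 100)*0)*72 = (101*0)*72 = 0*72 = 0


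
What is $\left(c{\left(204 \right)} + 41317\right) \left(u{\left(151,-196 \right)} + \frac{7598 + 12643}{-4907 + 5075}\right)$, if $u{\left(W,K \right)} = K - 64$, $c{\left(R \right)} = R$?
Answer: $- \frac{324403573}{56} \approx -5.7929 \cdot 10^{6}$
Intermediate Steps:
$u{\left(W,K \right)} = -64 + K$
$\left(c{\left(204 \right)} + 41317\right) \left(u{\left(151,-196 \right)} + \frac{7598 + 12643}{-4907 + 5075}\right) = \left(204 + 41317\right) \left(\left(-64 - 196\right) + \frac{7598 + 12643}{-4907 + 5075}\right) = 41521 \left(-260 + \frac{20241}{168}\right) = 41521 \left(-260 + 20241 \cdot \frac{1}{168}\right) = 41521 \left(-260 + \frac{6747}{56}\right) = 41521 \left(- \frac{7813}{56}\right) = - \frac{324403573}{56}$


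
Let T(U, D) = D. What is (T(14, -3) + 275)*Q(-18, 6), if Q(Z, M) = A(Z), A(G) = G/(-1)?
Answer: 4896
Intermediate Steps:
A(G) = -G (A(G) = G*(-1) = -G)
Q(Z, M) = -Z
(T(14, -3) + 275)*Q(-18, 6) = (-3 + 275)*(-1*(-18)) = 272*18 = 4896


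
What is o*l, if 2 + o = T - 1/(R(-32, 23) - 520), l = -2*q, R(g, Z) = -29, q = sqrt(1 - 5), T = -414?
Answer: 913532*I/549 ≈ 1664.0*I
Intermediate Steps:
q = 2*I (q = sqrt(-4) = 2*I ≈ 2.0*I)
l = -4*I ≈ -4.0*I
o = -228383/549 (o = -2 + (-414 - 1/(-29 - 520)) = -2 + (-414 - 1/(-549)) = -2 + (-414 - 1*(-1/549)) = -2 + (-414 + 1/549) = -2 - 227285/549 = -228383/549 ≈ -416.00)
o*l = -(-913532)*I/549 = 913532*I/549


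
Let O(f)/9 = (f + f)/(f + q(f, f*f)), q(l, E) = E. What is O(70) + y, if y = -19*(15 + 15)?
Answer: -40452/71 ≈ -569.75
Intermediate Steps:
O(f) = 18*f/(f + f²) (O(f) = 9*((f + f)/(f + f*f)) = 9*((2*f)/(f + f²)) = 9*(2*f/(f + f²)) = 18*f/(f + f²))
y = -570 (y = -19*30 = -570)
O(70) + y = 18/(1 + 70) - 570 = 18/71 - 570 = -40452/71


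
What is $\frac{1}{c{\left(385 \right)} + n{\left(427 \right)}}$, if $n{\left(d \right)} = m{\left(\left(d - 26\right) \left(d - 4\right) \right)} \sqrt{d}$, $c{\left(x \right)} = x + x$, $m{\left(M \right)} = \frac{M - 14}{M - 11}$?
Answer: $\frac{287682305440}{221355847917369} - \frac{2615247428 \sqrt{427}}{1549490935421583} \approx 0.0012648$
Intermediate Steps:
$m{\left(M \right)} = \frac{-14 + M}{-11 + M}$
$c{\left(x \right)} = 2 x$
$n{\left(d \right)} = \frac{\sqrt{d} \left(-14 + \left(-26 + d\right) \left(-4 + d\right)\right)}{-11 + \left(-26 + d\right) \left(-4 + d\right)}$ ($n{\left(d \right)} = \frac{-14 + \left(d - 26\right) \left(d - 4\right)}{-11 + \left(d - 26\right) \left(d - 4\right)} \sqrt{d} = \frac{-14 + \left(-26 + d\right) \left(-4 + d\right)}{-11 + \left(-26 + d\right) \left(-4 + d\right)} \sqrt{d} = \frac{\sqrt{d} \left(-14 + \left(-26 + d\right) \left(-4 + d\right)\right)}{-11 + \left(-26 + d\right) \left(-4 + d\right)}$)
$\frac{1}{c{\left(385 \right)} + n{\left(427 \right)}} = \frac{1}{2 \cdot 385 + \frac{\sqrt{427} \left(90 + 427^{2} - 12810\right)}{93 + 427^{2} - 12810}} = \frac{1}{770 + \frac{\sqrt{427} \left(90 + 182329 - 12810\right)}{93 + 182329 - 12810}} = \frac{1}{770 + \sqrt{427} \cdot \frac{1}{169612} \cdot 169609} = \frac{1}{770 + \frac{169609 \sqrt{427}}{169612}}$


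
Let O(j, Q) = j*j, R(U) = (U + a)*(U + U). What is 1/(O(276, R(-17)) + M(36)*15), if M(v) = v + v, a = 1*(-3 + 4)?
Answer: 1/77256 ≈ 1.2944e-5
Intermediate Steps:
a = 1 (a = 1*1 = 1)
M(v) = 2*v
R(U) = 2*U*(1 + U) (R(U) = (U + 1)*(U + U) = (1 + U)*(2*U) = 2*U*(1 + U))
O(j, Q) = j²
1/(O(276, R(-17)) + M(36)*15) = 1/(276² + (2*36)*15) = 1/(76176 + 72*15) = 1/(76176 + 1080) = 1/77256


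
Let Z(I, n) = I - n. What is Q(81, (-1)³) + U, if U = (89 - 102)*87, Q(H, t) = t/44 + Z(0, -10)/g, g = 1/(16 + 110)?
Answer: 5675/44 ≈ 128.98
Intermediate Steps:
g = 1/126 ≈ 0.0079365
Q(H, t) = 1260 + t/44 (Q(H, t) = t/44 + (0 - 1*(-10))/(1/126) = t*(1/44) + (0 + 10)*126 = t/44 + 10*126 = t/44 + 1260 = 1260 + t/44)
U = -1131 (U = -13*87 = -1131)
Q(81, (-1)³) + U = (1260 + (1/44)*(-1)³) - 1131 = (1260 + (1/44)*(-1)) - 1131 = (1260 - 1/44) - 1131 = 55439/44 - 1131 = 5675/44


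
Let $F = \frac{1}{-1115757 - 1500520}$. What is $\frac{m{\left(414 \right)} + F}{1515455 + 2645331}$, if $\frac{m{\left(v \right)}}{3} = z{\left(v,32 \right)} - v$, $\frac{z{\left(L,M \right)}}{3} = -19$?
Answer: $- \frac{1848399701}{5442884356861} \approx -0.0003396$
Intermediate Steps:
$z{\left(L,M \right)} = -57$ ($z{\left(L,M \right)} = 3 \left(-19\right) = -57$)
$F = - \frac{1}{2616277}$ ($F = \frac{1}{-2616277} = - \frac{1}{2616277} \approx -3.8222 \cdot 10^{-7}$)
$m{\left(v \right)} = -171 - 3 v$ ($m{\left(v \right)} = 3 \left(-57 - v\right) = -171 - 3 v$)
$\frac{m{\left(414 \right)} + F}{1515455 + 2645331} = \frac{\left(-171 - 1242\right) - \frac{1}{2616277}}{1515455 + 2645331} = \frac{\left(-171 - 1242\right) - \frac{1}{2616277}}{4160786} = \left(-1413 - \frac{1}{2616277}\right) \frac{1}{4160786} = \left(- \frac{3696799402}{2616277}\right) \frac{1}{4160786} = - \frac{1848399701}{5442884356861}$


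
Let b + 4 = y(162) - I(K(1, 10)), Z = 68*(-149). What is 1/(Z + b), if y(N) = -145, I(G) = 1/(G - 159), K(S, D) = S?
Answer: -158/1624397 ≈ -9.7267e-5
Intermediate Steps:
I(G) = 1/(-159 + G)
Z = -10132
b = -23541/158 (b = -4 + (-145 - 1/(-159 + 1)) = -4 + (-145 - 1/(-158)) = -4 + (-145 - 1*(-1/158)) = -4 + (-145 + 1/158) = -4 - 22909/158 = -23541/158 ≈ -148.99)
1/(Z + b) = 1/(-10132 - 23541/158) = 1/(-1624397/158) = -158/1624397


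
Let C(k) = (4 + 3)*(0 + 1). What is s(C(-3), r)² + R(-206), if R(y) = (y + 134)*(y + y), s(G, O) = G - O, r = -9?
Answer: 29920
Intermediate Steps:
C(k) = 7 (C(k) = 7*1 = 7)
R(y) = 2*y*(134 + y) (R(y) = (134 + y)*(2*y) = 2*y*(134 + y))
s(C(-3), r)² + R(-206) = (7 - 1*(-9))² + 2*(-206)*(134 - 206) = (7 + 9)² + 2*(-206)*(-72) = 16² + 29664 = 256 + 29664 = 29920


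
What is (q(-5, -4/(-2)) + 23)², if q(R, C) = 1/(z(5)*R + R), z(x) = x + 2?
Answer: 844561/1600 ≈ 527.85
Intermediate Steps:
z(x) = 2 + x
q(R, C) = 1/(8*R) (q(R, C) = 1/((2 + 5)*R + R) = 1/(7*R + R) = 1/(8*R))
(q(-5, -4/(-2)) + 23)² = ((⅛)/(-5) + 23)² = ((⅛)*(-⅕) + 23)² = (-1/40 + 23)² = (919/40)² = 844561/1600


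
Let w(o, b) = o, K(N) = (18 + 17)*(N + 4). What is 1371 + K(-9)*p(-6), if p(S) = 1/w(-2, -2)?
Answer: 2917/2 ≈ 1458.5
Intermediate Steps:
K(N) = 140 + 35*N (K(N) = 35*(4 + N) = 140 + 35*N)
p(S) = -1/2 (p(S) = 1/(-2) = -1/2)
1371 + K(-9)*p(-6) = 1371 + (140 + 35*(-9))*(-1/2) = 1371 + (140 - 315)*(-1/2) = 1371 - 175*(-1/2) = 1371 + 175/2 = 2917/2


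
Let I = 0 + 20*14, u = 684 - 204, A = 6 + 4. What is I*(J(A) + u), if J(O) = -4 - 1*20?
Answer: 127680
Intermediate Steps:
A = 10
J(O) = -24 (J(O) = -4 - 20 = -24)
u = 480
I = 280 (I = 0 + 280 = 280)
I*(J(A) + u) = 280*(-24 + 480) = 280*456 = 127680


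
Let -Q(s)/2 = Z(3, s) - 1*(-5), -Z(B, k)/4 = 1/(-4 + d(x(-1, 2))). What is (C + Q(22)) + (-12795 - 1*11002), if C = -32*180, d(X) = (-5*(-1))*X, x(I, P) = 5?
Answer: -620899/21 ≈ -29567.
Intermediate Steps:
d(X) = 5*X
Z(B, k) = -4/21 (Z(B, k) = -4/(-4 + 5*5) = -4/(-4 + 25) = -4/21)
Q(s) = -202/21 (Q(s) = -2*(-4/21 - 1*(-5)) = -2*(-4/21 + 5) = -2*101/21 = -202/21)
C = -5760
(C + Q(22)) + (-12795 - 1*11002) = (-5760 - 202/21) + (-12795 - 1*11002) = -121162/21 + (-12795 - 11002) = -121162/21 - 23797 = -620899/21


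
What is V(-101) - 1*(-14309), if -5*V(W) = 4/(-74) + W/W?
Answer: 529426/37 ≈ 14309.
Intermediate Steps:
V(W) = -7/37 (V(W) = -(4/(-74) + W/W)/5 = -(4*(-1/74) + 1)/5 = -(-2/37 + 1)/5 = -⅕*35/37 = -7/37)
V(-101) - 1*(-14309) = -7/37 - 1*(-14309) = -7/37 + 14309 = 529426/37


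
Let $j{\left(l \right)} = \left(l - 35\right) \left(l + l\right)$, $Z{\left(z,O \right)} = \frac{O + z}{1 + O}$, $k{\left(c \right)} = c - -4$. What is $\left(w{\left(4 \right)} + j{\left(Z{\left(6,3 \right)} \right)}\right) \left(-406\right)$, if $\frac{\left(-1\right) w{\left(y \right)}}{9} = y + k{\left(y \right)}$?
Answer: $\frac{414729}{4} \approx 1.0368 \cdot 10^{5}$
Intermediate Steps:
$k{\left(c \right)} = 4 + c$ ($k{\left(c \right)} = c + 4 = 4 + c$)
$Z{\left(z,O \right)} = \frac{O + z}{1 + O}$
$w{\left(y \right)} = -36 - 18 y$ ($w{\left(y \right)} = - 9 \left(y + \left(4 + y\right)\right) = - 9 \left(4 + 2 y\right) = -36 - 18 y$)
$j{\left(l \right)} = 2 l \left(-35 + l\right)$ ($j{\left(l \right)} = \left(-35 + l\right) 2 l = 2 l \left(-35 + l\right)$)
$\left(w{\left(4 \right)} + j{\left(Z{\left(6,3 \right)} \right)}\right) \left(-406\right) = \left(\left(-36 - 72\right) + 2 \frac{3 + 6}{1 + 3} \left(-35 + \frac{3 + 6}{1 + 3}\right)\right) \left(-406\right) = \left(\left(-36 - 72\right) + 2 \cdot \frac{1}{4} \cdot 9 \left(-35 + \frac{1}{4} \cdot 9\right)\right) \left(-406\right) = \left(-108 + 2 \cdot \frac{1}{4} \cdot 9 \left(-35 + \frac{1}{4} \cdot 9\right)\right) \left(-406\right) = \left(-108 + 2 \cdot \frac{9}{4} \left(-35 + \frac{9}{4}\right)\right) \left(-406\right) = \left(-108 + 2 \cdot \frac{9}{4} \left(- \frac{131}{4}\right)\right) \left(-406\right) = \left(-108 - \frac{1179}{8}\right) \left(-406\right) = \left(- \frac{2043}{8}\right) \left(-406\right) = \frac{414729}{4}$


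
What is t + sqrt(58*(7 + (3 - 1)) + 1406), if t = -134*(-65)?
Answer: 8710 + 2*sqrt(482) ≈ 8753.9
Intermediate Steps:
t = 8710
t + sqrt(58*(7 + (3 - 1)) + 1406) = 8710 + sqrt(58*(7 + (3 - 1)) + 1406) = 8710 + sqrt(58*(7 + 2) + 1406) = 8710 + sqrt(58*9 + 1406) = 8710 + sqrt(522 + 1406) = 8710 + sqrt(1928) = 8710 + 2*sqrt(482)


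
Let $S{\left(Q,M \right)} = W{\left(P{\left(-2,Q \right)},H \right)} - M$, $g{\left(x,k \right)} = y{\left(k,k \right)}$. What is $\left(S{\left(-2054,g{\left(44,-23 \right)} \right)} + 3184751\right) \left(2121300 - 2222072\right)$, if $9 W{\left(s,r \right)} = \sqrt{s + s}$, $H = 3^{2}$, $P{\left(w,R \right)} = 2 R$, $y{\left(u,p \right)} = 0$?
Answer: $-320933727772 - \frac{201544 i \sqrt{2054}}{9} \approx -3.2093 \cdot 10^{11} - 1.0149 \cdot 10^{6} i$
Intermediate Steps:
$H = 9$
$g{\left(x,k \right)} = 0$
$W{\left(s,r \right)} = \frac{\sqrt{2} \sqrt{s}}{9}$ ($W{\left(s,r \right)} = \frac{\sqrt{s + s}}{9} = \frac{\sqrt{2 s}}{9} = \frac{\sqrt{2} \sqrt{s}}{9}$)
$S{\left(Q,M \right)} = - M + \frac{2 \sqrt{Q}}{9}$ ($S{\left(Q,M \right)} = \frac{\sqrt{2} \sqrt{2 Q}}{9} - M = \frac{\sqrt{2} \sqrt{2} \sqrt{Q}}{9} - M = \frac{2 \sqrt{Q}}{9} - M = - M + \frac{2 \sqrt{Q}}{9}$)
$\left(S{\left(-2054,g{\left(44,-23 \right)} \right)} + 3184751\right) \left(2121300 - 2222072\right) = \left(\left(\left(-1\right) 0 + \frac{2 \sqrt{-2054}}{9}\right) + 3184751\right) \left(2121300 - 2222072\right) = \left(\left(0 + \frac{2 i \sqrt{2054}}{9}\right) + 3184751\right) \left(-100772\right) = \left(\frac{2 i \sqrt{2054}}{9} + 3184751\right) \left(-100772\right) = \left(3184751 + \frac{2 i \sqrt{2054}}{9}\right) \left(-100772\right) = -320933727772 - \frac{201544 i \sqrt{2054}}{9}$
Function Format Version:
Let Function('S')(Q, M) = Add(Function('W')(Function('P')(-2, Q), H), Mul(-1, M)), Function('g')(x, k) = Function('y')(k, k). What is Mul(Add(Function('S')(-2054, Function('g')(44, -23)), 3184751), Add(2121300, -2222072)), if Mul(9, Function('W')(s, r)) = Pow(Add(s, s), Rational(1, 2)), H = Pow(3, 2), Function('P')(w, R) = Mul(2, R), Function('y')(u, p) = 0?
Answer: Add(-320933727772, Mul(Rational(-201544, 9), I, Pow(2054, Rational(1, 2)))) ≈ Add(-3.2093e+11, Mul(-1.0149e+6, I))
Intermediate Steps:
H = 9
Function('g')(x, k) = 0
Function('W')(s, r) = Mul(Rational(1, 9), Pow(2, Rational(1, 2)), Pow(s, Rational(1, 2))) (Function('W')(s, r) = Mul(Rational(1, 9), Pow(Add(s, s), Rational(1, 2))) = Mul(Rational(1, 9), Pow(Mul(2, s), Rational(1, 2))) = Mul(Rational(1, 9), Mul(Pow(2, Rational(1, 2)), Pow(s, Rational(1, 2)))) = Mul(Rational(1, 9), Pow(2, Rational(1, 2)), Pow(s, Rational(1, 2))))
Function('S')(Q, M) = Add(Mul(-1, M), Mul(Rational(2, 9), Pow(Q, Rational(1, 2)))) (Function('S')(Q, M) = Add(Mul(Rational(1, 9), Pow(2, Rational(1, 2)), Pow(Mul(2, Q), Rational(1, 2))), Mul(-1, M)) = Add(Mul(Rational(1, 9), Pow(2, Rational(1, 2)), Mul(Pow(2, Rational(1, 2)), Pow(Q, Rational(1, 2)))), Mul(-1, M)) = Add(Mul(Rational(2, 9), Pow(Q, Rational(1, 2))), Mul(-1, M)) = Add(Mul(-1, M), Mul(Rational(2, 9), Pow(Q, Rational(1, 2)))))
Mul(Add(Function('S')(-2054, Function('g')(44, -23)), 3184751), Add(2121300, -2222072)) = Mul(Add(Add(Mul(-1, 0), Mul(Rational(2, 9), Pow(-2054, Rational(1, 2)))), 3184751), Add(2121300, -2222072)) = Mul(Add(Add(0, Mul(Rational(2, 9), Mul(I, Pow(2054, Rational(1, 2))))), 3184751), -100772) = Mul(Add(Add(0, Mul(Rational(2, 9), I, Pow(2054, Rational(1, 2)))), 3184751), -100772) = Mul(Add(Mul(Rational(2, 9), I, Pow(2054, Rational(1, 2))), 3184751), -100772) = Mul(Add(3184751, Mul(Rational(2, 9), I, Pow(2054, Rational(1, 2)))), -100772) = Add(-320933727772, Mul(Rational(-201544, 9), I, Pow(2054, Rational(1, 2))))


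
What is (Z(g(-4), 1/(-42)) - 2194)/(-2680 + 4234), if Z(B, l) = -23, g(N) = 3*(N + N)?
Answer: -739/518 ≈ -1.4266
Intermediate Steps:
g(N) = 6*N (g(N) = 3*(2*N) = 6*N)
(Z(g(-4), 1/(-42)) - 2194)/(-2680 + 4234) = (-23 - 2194)/(-2680 + 4234) = -2217/1554 = -2217*1/1554 = -739/518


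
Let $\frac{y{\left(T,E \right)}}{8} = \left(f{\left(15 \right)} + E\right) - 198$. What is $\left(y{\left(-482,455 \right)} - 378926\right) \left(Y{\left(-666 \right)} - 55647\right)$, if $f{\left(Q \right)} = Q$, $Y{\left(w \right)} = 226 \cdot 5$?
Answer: $20539279750$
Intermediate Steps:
$Y{\left(w \right)} = 1130$
$y{\left(T,E \right)} = -1464 + 8 E$ ($y{\left(T,E \right)} = 8 \left(\left(15 + E\right) - 198\right) = 8 \left(-183 + E\right) = -1464 + 8 E$)
$\left(y{\left(-482,455 \right)} - 378926\right) \left(Y{\left(-666 \right)} - 55647\right) = \left(\left(-1464 + 8 \cdot 455\right) - 378926\right) \left(1130 - 55647\right) = \left(\left(-1464 + 3640\right) - 378926\right) \left(-54517\right) = \left(2176 - 378926\right) \left(-54517\right) = \left(-376750\right) \left(-54517\right) = 20539279750$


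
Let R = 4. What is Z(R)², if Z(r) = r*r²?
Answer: 4096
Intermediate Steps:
Z(r) = r³
Z(R)² = (4³)² = 64² = 4096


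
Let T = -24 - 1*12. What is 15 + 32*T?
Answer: -1137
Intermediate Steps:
T = -36 (T = -24 - 12 = -36)
15 + 32*T = 15 + 32*(-36) = 15 - 1152 = -1137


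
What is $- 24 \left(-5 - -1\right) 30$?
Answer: $2880$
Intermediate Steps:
$- 24 \left(-5 - -1\right) 30 = - 24 \left(-5 + 1\right) 30 = \left(-24\right) \left(-4\right) 30 = 96 \cdot 30 = 2880$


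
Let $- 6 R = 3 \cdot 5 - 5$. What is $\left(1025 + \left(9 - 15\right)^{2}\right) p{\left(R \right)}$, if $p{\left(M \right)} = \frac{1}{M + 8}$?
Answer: $\frac{3183}{19} \approx 167.53$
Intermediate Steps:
$R = - \frac{5}{3}$ ($R = - \frac{3 \cdot 5 - 5}{6} = - \frac{15 - 5}{6} = \left(- \frac{1}{6}\right) 10 = - \frac{5}{3} \approx -1.6667$)
$p{\left(M \right)} = \frac{1}{8 + M}$
$\left(1025 + \left(9 - 15\right)^{2}\right) p{\left(R \right)} = \frac{1025 + \left(9 - 15\right)^{2}}{8 - \frac{5}{3}} = \frac{1025 + \left(-6\right)^{2}}{\frac{19}{3}} = \left(1025 + 36\right) \frac{3}{19} = 1061 \cdot \frac{3}{19} = \frac{3183}{19}$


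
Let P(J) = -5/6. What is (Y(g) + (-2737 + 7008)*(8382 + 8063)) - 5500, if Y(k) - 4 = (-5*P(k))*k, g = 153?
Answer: 140463473/2 ≈ 7.0232e+7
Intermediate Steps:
P(J) = -⅚ (P(J) = -5*⅙ = -⅚)
Y(k) = 4 + 25*k/6 (Y(k) = 4 + (-5*(-⅚))*k = 4 + 25*k/6)
(Y(g) + (-2737 + 7008)*(8382 + 8063)) - 5500 = ((4 + (25/6)*153) + (-2737 + 7008)*(8382 + 8063)) - 5500 = ((4 + 1275/2) + 4271*16445) - 5500 = (1283/2 + 70236595) - 5500 = 140474473/2 - 5500 = 140463473/2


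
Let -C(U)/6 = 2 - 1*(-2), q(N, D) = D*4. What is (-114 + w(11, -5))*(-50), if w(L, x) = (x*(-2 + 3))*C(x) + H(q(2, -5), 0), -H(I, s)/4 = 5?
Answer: 700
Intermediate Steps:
q(N, D) = 4*D
C(U) = -24 (C(U) = -6*(2 - 1*(-2)) = -6*(2 + 2) = -6*4 = -24)
H(I, s) = -20 (H(I, s) = -4*5 = -20)
w(L, x) = -20 - 24*x (w(L, x) = (x*(-2 + 3))*(-24) - 20 = (x*1)*(-24) - 20 = x*(-24) - 20 = -24*x - 20 = -20 - 24*x)
(-114 + w(11, -5))*(-50) = (-114 + (-20 - 24*(-5)))*(-50) = (-114 + (-20 + 120))*(-50) = (-114 + 100)*(-50) = -14*(-50) = 700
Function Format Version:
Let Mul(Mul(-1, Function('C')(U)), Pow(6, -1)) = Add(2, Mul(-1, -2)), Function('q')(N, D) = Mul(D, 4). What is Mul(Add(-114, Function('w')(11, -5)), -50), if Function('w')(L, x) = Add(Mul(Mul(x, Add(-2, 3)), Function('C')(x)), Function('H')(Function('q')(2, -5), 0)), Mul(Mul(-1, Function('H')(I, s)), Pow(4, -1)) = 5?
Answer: 700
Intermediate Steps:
Function('q')(N, D) = Mul(4, D)
Function('C')(U) = -24 (Function('C')(U) = Mul(-6, Add(2, Mul(-1, -2))) = Mul(-6, Add(2, 2)) = Mul(-6, 4) = -24)
Function('H')(I, s) = -20 (Function('H')(I, s) = Mul(-4, 5) = -20)
Function('w')(L, x) = Add(-20, Mul(-24, x)) (Function('w')(L, x) = Add(Mul(Mul(x, Add(-2, 3)), -24), -20) = Add(Mul(Mul(x, 1), -24), -20) = Add(Mul(x, -24), -20) = Add(Mul(-24, x), -20) = Add(-20, Mul(-24, x)))
Mul(Add(-114, Function('w')(11, -5)), -50) = Mul(Add(-114, Add(-20, Mul(-24, -5))), -50) = Mul(Add(-114, Add(-20, 120)), -50) = Mul(Add(-114, 100), -50) = Mul(-14, -50) = 700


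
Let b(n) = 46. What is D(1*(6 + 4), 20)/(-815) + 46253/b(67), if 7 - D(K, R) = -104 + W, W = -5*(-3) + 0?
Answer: 1638773/1630 ≈ 1005.4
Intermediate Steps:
W = 15 (W = 15 + 0 = 15)
D(K, R) = 96 (D(K, R) = 7 - (-104 + 15) = 7 - 1*(-89) = 7 + 89 = 96)
D(1*(6 + 4), 20)/(-815) + 46253/b(67) = 96/(-815) + 46253/46 = 96*(-1/815) + 46253*(1/46) = -96/815 + 2011/2 = 1638773/1630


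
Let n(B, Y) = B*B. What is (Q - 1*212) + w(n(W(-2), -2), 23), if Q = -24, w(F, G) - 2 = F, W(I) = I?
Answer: -230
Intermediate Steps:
n(B, Y) = B²
w(F, G) = 2 + F
(Q - 1*212) + w(n(W(-2), -2), 23) = (-24 - 1*212) + (2 + (-2)²) = (-24 - 212) + (2 + 4) = -236 + 6 = -230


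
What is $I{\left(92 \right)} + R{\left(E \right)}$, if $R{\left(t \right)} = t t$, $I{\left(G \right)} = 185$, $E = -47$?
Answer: $2394$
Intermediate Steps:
$R{\left(t \right)} = t^{2}$
$I{\left(92 \right)} + R{\left(E \right)} = 185 + \left(-47\right)^{2} = 185 + 2209 = 2394$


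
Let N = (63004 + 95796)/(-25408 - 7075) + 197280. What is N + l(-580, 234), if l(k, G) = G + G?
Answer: 6423289484/32483 ≈ 1.9774e+5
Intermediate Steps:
l(k, G) = 2*G
N = 6408087440/32483 (N = 158800/(-32483) + 197280 = 158800*(-1/32483) + 197280 = -158800/32483 + 197280 = 6408087440/32483 ≈ 1.9728e+5)
N + l(-580, 234) = 6408087440/32483 + 2*234 = 6408087440/32483 + 468 = 6423289484/32483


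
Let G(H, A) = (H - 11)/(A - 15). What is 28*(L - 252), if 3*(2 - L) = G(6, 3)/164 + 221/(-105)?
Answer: -5723911/820 ≈ -6980.4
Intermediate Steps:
G(H, A) = (-11 + H)/(-15 + A)
L = 62009/22960 (L = 2 - (((-11 + 6)/(-15 + 3))/164 + 221/(-105))/3 = 2 - ((-5/(-12))*(1/164) + 221*(-1/105))/3 = 2 - (-1/12*(-5)*(1/164) - 221/105)/3 = 2 - ((5/12)*(1/164) - 221/105)/3 = 2 - (5/1968 - 221/105)/3 = 2 - 1/3*(-48267/22960) = 2 + 16089/22960 = 62009/22960 ≈ 2.7007)
28*(L - 252) = 28*(62009/22960 - 252) = 28*(-5723911/22960) = -5723911/820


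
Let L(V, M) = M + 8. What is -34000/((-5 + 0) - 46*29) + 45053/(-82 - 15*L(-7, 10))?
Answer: -48357967/471328 ≈ -102.60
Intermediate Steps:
L(V, M) = 8 + M
-34000/((-5 + 0) - 46*29) + 45053/(-82 - 15*L(-7, 10)) = -34000/((-5 + 0) - 46*29) + 45053/(-82 - 15*(8 + 10)) = -34000/(-5 - 1334) + 45053/(-82 - 15*18) = -34000/(-1339) + 45053/(-82 - 270) = -34000*(-1/1339) + 45053/(-352) = 34000/1339 + 45053*(-1/352) = 34000/1339 - 45053/352 = -48357967/471328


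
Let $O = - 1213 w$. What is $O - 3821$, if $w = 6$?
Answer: $-11099$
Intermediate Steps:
$O = -7278$ ($O = \left(-1213\right) 6 = -7278$)
$O - 3821 = -7278 - 3821 = -11099$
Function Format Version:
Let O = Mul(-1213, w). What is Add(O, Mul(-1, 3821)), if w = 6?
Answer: -11099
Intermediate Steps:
O = -7278 (O = Mul(-1213, 6) = -7278)
Add(O, Mul(-1, 3821)) = Add(-7278, Mul(-1, 3821)) = Add(-7278, -3821) = -11099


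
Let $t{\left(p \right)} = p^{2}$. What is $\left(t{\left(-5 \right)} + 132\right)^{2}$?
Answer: $24649$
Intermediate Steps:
$\left(t{\left(-5 \right)} + 132\right)^{2} = \left(\left(-5\right)^{2} + 132\right)^{2} = \left(25 + 132\right)^{2} = 157^{2} = 24649$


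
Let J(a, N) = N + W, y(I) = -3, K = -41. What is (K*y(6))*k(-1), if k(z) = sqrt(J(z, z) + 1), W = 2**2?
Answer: 246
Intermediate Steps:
W = 4
J(a, N) = 4 + N (J(a, N) = N + 4 = 4 + N)
k(z) = sqrt(5 + z) (k(z) = sqrt((4 + z) + 1) = sqrt(5 + z))
(K*y(6))*k(-1) = (-41*(-3))*sqrt(5 - 1) = 123*sqrt(4) = 123*2 = 246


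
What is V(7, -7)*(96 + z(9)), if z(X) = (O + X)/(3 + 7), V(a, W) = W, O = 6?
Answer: -1365/2 ≈ -682.50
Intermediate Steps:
z(X) = 3/5 + X/10 (z(X) = (6 + X)/(3 + 7) = (6 + X)/10 = (6 + X)*(1/10) = 3/5 + X/10)
V(7, -7)*(96 + z(9)) = -7*(96 + (3/5 + (1/10)*9)) = -7*(96 + (3/5 + 9/10)) = -7*(96 + 3/2) = -7*195/2 = -1365/2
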